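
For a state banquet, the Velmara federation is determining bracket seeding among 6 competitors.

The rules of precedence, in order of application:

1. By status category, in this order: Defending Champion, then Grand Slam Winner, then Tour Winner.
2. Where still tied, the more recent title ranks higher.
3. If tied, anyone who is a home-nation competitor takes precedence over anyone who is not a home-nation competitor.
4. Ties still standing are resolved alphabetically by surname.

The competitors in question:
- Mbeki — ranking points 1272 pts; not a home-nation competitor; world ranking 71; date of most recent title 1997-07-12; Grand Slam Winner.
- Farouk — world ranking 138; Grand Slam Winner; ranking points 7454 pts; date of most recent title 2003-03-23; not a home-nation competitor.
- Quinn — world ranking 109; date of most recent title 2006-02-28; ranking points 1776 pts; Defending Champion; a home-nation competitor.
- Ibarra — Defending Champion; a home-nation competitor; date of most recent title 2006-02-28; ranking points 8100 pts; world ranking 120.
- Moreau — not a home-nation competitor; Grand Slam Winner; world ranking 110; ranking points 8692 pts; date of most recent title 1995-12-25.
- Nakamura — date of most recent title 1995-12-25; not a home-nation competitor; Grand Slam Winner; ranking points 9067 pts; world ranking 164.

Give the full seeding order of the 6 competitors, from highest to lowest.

By status category: Ibarra and Quinn (Defending Champion); then Farouk, Mbeki, Moreau and Nakamura (Grand Slam Winner).
Ibarra and Quinn both have date of most recent title 2006-02-28, so the next rule applies.
Ibarra and Quinn are each a home-nation competitor, so the next rule applies.
Among Ibarra and Quinn, alphabetically by surname: Ibarra before Quinn.
Among Farouk, Mbeki, Moreau and Nakamura, by date of most recent title (later first): Farouk (2003-03-23) before Mbeki (1997-07-12) before Moreau and Nakamura (1995-12-25).
Moreau and Nakamura are each not a home-nation competitor, so the next rule applies.
Among Moreau and Nakamura, alphabetically by surname: Moreau before Nakamura.
Full order: Ibarra, Quinn, Farouk, Mbeki, Moreau, Nakamura.

Ibarra, Quinn, Farouk, Mbeki, Moreau, Nakamura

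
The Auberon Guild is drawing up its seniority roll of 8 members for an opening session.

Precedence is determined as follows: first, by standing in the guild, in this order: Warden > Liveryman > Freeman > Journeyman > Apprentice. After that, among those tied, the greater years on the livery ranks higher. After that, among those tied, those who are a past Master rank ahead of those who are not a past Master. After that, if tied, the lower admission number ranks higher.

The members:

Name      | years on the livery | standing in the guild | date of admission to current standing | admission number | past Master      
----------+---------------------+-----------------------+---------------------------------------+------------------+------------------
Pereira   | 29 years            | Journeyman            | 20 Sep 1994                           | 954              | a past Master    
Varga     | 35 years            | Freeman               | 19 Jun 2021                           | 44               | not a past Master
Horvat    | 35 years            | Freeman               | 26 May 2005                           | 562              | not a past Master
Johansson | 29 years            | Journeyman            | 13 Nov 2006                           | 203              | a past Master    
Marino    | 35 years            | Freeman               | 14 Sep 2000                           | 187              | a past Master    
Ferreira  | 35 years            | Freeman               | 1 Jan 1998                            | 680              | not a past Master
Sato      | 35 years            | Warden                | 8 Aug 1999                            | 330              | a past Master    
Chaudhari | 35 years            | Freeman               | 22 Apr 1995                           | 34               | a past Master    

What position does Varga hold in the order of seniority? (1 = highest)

By standing in the guild: Sato (Warden); then Chaudhari, Marino, Varga, Horvat and Ferreira (Freeman); then Johansson and Pereira (Journeyman).
Chaudhari, Marino, Varga, Horvat and Ferreira all have years on the livery 35 years, so the next rule applies.
Among Chaudhari, Marino, Varga, Horvat and Ferreira, a past Master before not a past Master: Chaudhari and Marino (a past Master) before Varga, Horvat and Ferreira (not a past Master).
Among Chaudhari and Marino, by admission number (lower first): Chaudhari (34) before Marino (187).
Among Varga, Horvat and Ferreira, by admission number (lower first): Varga (44) before Horvat (562) before Ferreira (680).
Johansson and Pereira both have years on the livery 29 years, so the next rule applies.
Johansson and Pereira are each a past Master, so the next rule applies.
Among Johansson and Pereira, by admission number (lower first): Johansson (203) before Pereira (954).
Order: Sato, Chaudhari, Marino, Varga, Horvat, Ferreira, Johansson, Pereira. So position 4.

4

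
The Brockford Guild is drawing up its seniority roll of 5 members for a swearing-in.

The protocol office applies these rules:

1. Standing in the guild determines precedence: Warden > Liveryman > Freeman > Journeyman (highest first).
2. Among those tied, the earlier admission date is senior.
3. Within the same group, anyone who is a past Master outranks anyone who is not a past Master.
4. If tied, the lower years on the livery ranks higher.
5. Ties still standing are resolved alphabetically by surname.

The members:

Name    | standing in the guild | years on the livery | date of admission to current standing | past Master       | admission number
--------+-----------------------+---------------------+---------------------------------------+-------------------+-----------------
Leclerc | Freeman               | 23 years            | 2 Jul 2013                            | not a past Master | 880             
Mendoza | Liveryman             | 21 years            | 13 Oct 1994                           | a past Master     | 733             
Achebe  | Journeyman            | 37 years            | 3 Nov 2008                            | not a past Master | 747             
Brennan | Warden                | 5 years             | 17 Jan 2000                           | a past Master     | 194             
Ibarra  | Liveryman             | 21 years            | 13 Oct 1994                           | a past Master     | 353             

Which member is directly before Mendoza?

By standing in the guild: Brennan (Warden); then Ibarra and Mendoza (Liveryman); then Leclerc (Freeman); then Achebe (Journeyman).
Ibarra and Mendoza both have date of admission to current standing 13 Oct 1994, so the next rule applies.
Ibarra and Mendoza are each a past Master, so the next rule applies.
Ibarra and Mendoza both have years on the livery 21 years, so the next rule applies.
Among Ibarra and Mendoza, alphabetically by surname: Ibarra before Mendoza.
Order: Brennan, Ibarra, Mendoza, Leclerc, Achebe.

Ibarra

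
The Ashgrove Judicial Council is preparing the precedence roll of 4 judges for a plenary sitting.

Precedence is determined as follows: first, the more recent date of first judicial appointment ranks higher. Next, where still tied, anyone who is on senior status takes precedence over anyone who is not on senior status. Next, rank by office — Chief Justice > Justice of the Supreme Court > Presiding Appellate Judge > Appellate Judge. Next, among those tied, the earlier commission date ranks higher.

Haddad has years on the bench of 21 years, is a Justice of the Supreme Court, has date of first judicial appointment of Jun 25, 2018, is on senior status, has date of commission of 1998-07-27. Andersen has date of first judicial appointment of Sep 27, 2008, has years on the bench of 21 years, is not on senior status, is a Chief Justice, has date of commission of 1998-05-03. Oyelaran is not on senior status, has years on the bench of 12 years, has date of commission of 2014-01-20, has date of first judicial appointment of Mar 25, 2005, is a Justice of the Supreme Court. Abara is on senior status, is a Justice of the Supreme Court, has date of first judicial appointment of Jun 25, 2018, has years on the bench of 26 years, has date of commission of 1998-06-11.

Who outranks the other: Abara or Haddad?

Abara

By date of first judicial appointment (later first): Abara and Haddad (both Jun 25, 2018); then Andersen (Sep 27, 2008); then Oyelaran (Mar 25, 2005).
Abara and Haddad are each on senior status, so the next rule applies.
Abara and Haddad are each Justice of the Supreme Court, so the next rule applies.
Among Abara and Haddad, by date of commission (earlier first): Abara (1998-06-11) before Haddad (1998-07-27).
So Abara takes precedence.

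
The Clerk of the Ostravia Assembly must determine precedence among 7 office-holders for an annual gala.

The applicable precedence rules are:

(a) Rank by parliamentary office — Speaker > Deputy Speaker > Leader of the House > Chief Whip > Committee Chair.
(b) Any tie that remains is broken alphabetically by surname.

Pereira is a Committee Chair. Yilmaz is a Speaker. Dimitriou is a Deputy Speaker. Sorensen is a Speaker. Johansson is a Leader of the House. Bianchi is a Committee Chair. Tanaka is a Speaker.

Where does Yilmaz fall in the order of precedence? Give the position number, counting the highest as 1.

3

By parliamentary office: Sorensen, Tanaka and Yilmaz (Speaker); then Dimitriou (Deputy Speaker); then Johansson (Leader of the House); then Bianchi and Pereira (Committee Chair).
Among Sorensen, Tanaka and Yilmaz, alphabetically by surname: Sorensen before Tanaka before Yilmaz.
Among Bianchi and Pereira, alphabetically by surname: Bianchi before Pereira.
Order: Sorensen, Tanaka, Yilmaz, Dimitriou, Johansson, Bianchi, Pereira. So position 3.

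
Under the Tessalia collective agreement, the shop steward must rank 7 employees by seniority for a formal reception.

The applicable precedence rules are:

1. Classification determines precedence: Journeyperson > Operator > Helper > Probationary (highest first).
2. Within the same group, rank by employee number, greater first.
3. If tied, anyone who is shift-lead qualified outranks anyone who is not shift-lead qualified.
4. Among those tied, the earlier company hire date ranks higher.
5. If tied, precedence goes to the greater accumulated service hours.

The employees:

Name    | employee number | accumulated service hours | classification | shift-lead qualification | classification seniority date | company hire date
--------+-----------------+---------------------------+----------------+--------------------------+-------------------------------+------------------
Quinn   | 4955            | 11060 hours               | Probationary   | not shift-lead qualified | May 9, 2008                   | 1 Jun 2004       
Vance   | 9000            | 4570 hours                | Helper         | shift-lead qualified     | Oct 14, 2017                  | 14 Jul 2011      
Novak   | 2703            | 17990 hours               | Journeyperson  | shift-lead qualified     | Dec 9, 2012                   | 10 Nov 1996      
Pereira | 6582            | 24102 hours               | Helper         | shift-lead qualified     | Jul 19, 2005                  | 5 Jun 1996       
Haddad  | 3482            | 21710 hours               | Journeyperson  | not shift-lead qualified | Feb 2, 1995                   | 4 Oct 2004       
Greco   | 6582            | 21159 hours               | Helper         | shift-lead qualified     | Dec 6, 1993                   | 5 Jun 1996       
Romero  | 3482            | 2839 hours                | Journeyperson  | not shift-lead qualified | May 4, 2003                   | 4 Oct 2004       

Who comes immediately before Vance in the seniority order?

Novak

By classification: Haddad, Romero and Novak (Journeyperson); then Vance, Pereira and Greco (Helper); then Quinn (Probationary).
Among Haddad, Romero and Novak, by employee number (higher first): Haddad and Romero (3482) before Novak (2703).
Haddad and Romero are each not shift-lead qualified, so the next rule applies.
Haddad and Romero both have company hire date 4 Oct 2004, so the next rule applies.
Among Haddad and Romero, by accumulated service hours (higher first): Haddad (21710 hours) before Romero (2839 hours).
Among Vance, Pereira and Greco, by employee number (higher first): Vance (9000) before Pereira and Greco (6582).
Pereira and Greco are each shift-lead qualified, so the next rule applies.
Pereira and Greco both have company hire date 5 Jun 1996, so the next rule applies.
Among Pereira and Greco, by accumulated service hours (higher first): Pereira (24102 hours) before Greco (21159 hours).
Order: Haddad, Romero, Novak, Vance, Pereira, Greco, Quinn.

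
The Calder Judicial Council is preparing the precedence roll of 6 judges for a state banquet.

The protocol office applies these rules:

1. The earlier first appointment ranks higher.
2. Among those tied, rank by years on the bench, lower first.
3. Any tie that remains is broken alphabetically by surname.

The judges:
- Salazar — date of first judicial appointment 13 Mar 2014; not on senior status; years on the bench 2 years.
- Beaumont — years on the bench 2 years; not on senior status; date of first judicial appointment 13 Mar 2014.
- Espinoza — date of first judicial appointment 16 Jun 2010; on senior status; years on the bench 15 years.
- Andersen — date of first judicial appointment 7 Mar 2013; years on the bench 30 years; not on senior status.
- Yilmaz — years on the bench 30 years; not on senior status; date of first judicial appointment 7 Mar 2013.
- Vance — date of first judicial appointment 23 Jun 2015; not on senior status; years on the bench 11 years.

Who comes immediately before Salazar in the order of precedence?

By date of first judicial appointment (earlier first): Espinoza (16 Jun 2010); then Andersen and Yilmaz (both 7 Mar 2013); then Beaumont and Salazar (both 13 Mar 2014); then Vance (23 Jun 2015).
Andersen and Yilmaz both have years on the bench 30 years, so the next rule applies.
Among Andersen and Yilmaz, alphabetically by surname: Andersen before Yilmaz.
Beaumont and Salazar both have years on the bench 2 years, so the next rule applies.
Among Beaumont and Salazar, alphabetically by surname: Beaumont before Salazar.
Order: Espinoza, Andersen, Yilmaz, Beaumont, Salazar, Vance.

Beaumont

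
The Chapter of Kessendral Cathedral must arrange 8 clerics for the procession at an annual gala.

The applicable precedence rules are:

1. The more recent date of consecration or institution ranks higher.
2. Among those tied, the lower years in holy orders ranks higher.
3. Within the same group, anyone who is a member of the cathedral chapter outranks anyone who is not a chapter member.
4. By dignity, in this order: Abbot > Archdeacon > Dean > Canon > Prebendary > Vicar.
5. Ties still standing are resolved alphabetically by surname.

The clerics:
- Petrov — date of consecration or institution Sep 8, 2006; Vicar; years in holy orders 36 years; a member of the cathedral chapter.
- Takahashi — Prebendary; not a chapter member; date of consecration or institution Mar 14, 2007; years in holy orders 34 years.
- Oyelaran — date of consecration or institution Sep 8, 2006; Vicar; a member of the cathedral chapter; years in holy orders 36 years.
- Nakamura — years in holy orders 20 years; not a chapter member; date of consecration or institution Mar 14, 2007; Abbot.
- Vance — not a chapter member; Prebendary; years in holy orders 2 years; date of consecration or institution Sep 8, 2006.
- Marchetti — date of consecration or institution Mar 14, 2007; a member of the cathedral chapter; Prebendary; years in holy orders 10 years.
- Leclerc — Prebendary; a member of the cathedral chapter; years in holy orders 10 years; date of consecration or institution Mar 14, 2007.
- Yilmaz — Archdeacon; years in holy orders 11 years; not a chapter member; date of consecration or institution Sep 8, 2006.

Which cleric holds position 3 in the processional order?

Nakamura

By date of consecration or institution (later first): Leclerc, Marchetti, Nakamura and Takahashi (each Mar 14, 2007); then Vance, Yilmaz, Oyelaran and Petrov (each Sep 8, 2006).
Among Leclerc, Marchetti, Nakamura and Takahashi, by years in holy orders (lower first): Leclerc and Marchetti (10 years) before Nakamura (20 years) before Takahashi (34 years).
Leclerc and Marchetti are each a member of the cathedral chapter, so the next rule applies.
Leclerc and Marchetti are each Prebendary, so the next rule applies.
Among Leclerc and Marchetti, alphabetically by surname: Leclerc before Marchetti.
Among Vance, Yilmaz, Oyelaran and Petrov, by years in holy orders (lower first): Vance (2 years) before Yilmaz (11 years) before Oyelaran and Petrov (36 years).
Oyelaran and Petrov are each a member of the cathedral chapter, so the next rule applies.
Oyelaran and Petrov are each Vicar, so the next rule applies.
Among Oyelaran and Petrov, alphabetically by surname: Oyelaran before Petrov.
Order: Leclerc, Marchetti, Nakamura, Takahashi, Vance, Yilmaz, Oyelaran, Petrov.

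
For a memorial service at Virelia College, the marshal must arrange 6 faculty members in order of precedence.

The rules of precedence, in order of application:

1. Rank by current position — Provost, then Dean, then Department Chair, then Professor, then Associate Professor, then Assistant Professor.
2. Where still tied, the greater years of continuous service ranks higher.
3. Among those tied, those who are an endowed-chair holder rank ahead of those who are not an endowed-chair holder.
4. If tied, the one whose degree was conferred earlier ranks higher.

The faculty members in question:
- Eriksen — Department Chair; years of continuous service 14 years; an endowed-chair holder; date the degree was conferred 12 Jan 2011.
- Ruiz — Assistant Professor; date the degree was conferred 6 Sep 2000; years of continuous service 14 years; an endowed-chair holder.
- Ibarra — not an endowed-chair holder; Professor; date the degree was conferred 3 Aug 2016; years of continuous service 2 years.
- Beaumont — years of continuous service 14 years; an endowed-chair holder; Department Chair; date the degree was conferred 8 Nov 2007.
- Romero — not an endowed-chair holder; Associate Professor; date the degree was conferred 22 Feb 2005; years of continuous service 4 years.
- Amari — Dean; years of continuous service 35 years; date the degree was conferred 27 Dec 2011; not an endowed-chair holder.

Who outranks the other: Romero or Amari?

By current position: Amari (Dean); then Beaumont and Eriksen (Department Chair); then Ibarra (Professor); then Romero (Associate Professor); then Ruiz (Assistant Professor).
Beaumont and Eriksen both have years of continuous service 14 years, so the next rule applies.
Beaumont and Eriksen are each an endowed-chair holder, so the next rule applies.
Among Beaumont and Eriksen, by date the degree was conferred (earlier first): Beaumont (8 Nov 2007) before Eriksen (12 Jan 2011).
So Amari takes precedence.

Amari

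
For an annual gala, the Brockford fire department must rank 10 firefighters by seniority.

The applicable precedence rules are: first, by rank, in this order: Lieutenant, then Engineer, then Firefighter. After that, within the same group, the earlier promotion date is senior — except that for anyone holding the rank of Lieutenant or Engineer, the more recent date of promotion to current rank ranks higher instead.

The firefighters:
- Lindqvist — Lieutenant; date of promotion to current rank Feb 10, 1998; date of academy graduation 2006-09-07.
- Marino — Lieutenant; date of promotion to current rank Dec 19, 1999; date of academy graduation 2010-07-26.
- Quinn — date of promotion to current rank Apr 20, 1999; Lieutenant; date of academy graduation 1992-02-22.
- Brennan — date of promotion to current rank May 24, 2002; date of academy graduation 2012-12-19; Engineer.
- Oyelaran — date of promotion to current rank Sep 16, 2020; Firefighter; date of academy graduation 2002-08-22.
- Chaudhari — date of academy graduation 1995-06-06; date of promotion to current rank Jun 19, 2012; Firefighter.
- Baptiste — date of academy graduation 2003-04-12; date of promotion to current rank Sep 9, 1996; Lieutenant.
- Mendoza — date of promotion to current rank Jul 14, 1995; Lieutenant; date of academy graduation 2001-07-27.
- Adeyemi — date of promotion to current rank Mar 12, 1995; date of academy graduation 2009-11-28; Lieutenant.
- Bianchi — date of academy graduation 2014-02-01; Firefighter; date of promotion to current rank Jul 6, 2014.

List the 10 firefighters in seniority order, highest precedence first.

By rank: Marino, Quinn, Lindqvist, Baptiste, Mendoza and Adeyemi (Lieutenant); then Brennan (Engineer); then Chaudhari, Bianchi and Oyelaran (Firefighter).
Among Marino, Quinn, Lindqvist, Baptiste, Mendoza and Adeyemi, by date of promotion to current rank (later first) (reversed rule for this group): Marino (Dec 19, 1999) before Quinn (Apr 20, 1999) before Lindqvist (Feb 10, 1998) before Baptiste (Sep 9, 1996) before Mendoza (Jul 14, 1995) before Adeyemi (Mar 12, 1995).
Among Chaudhari, Bianchi and Oyelaran, by date of promotion to current rank (earlier first): Chaudhari (Jun 19, 2012) before Bianchi (Jul 6, 2014) before Oyelaran (Sep 16, 2020).
Full order: Marino, Quinn, Lindqvist, Baptiste, Mendoza, Adeyemi, Brennan, Chaudhari, Bianchi, Oyelaran.

Marino, Quinn, Lindqvist, Baptiste, Mendoza, Adeyemi, Brennan, Chaudhari, Bianchi, Oyelaran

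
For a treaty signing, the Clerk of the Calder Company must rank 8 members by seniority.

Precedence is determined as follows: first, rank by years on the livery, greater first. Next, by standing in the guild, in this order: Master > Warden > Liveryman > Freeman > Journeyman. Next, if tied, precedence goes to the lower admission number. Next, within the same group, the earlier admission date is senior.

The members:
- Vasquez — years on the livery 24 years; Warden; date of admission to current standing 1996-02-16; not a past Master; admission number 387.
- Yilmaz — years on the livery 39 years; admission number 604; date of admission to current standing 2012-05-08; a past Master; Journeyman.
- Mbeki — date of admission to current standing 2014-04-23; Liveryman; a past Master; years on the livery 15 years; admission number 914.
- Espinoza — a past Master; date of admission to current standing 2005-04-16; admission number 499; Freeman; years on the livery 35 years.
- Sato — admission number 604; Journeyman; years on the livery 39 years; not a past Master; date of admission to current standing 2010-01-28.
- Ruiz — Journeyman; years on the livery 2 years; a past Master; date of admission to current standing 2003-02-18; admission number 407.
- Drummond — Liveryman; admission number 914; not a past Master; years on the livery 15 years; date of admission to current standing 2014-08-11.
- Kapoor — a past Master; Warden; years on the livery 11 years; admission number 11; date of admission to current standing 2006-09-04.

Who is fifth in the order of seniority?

By years on the livery (higher first): Sato and Yilmaz (both 39 years); then Espinoza (35 years); then Vasquez (24 years); then Mbeki and Drummond (both 15 years); then Kapoor (11 years); then Ruiz (2 years).
Sato and Yilmaz are each Journeyman, so the next rule applies.
Sato and Yilmaz both have admission number 604, so the next rule applies.
Among Sato and Yilmaz, by date of admission to current standing (earlier first): Sato (2010-01-28) before Yilmaz (2012-05-08).
Mbeki and Drummond are each Liveryman, so the next rule applies.
Mbeki and Drummond both have admission number 914, so the next rule applies.
Among Mbeki and Drummond, by date of admission to current standing (earlier first): Mbeki (2014-04-23) before Drummond (2014-08-11).
Order: Sato, Yilmaz, Espinoza, Vasquez, Mbeki, Drummond, Kapoor, Ruiz.

Mbeki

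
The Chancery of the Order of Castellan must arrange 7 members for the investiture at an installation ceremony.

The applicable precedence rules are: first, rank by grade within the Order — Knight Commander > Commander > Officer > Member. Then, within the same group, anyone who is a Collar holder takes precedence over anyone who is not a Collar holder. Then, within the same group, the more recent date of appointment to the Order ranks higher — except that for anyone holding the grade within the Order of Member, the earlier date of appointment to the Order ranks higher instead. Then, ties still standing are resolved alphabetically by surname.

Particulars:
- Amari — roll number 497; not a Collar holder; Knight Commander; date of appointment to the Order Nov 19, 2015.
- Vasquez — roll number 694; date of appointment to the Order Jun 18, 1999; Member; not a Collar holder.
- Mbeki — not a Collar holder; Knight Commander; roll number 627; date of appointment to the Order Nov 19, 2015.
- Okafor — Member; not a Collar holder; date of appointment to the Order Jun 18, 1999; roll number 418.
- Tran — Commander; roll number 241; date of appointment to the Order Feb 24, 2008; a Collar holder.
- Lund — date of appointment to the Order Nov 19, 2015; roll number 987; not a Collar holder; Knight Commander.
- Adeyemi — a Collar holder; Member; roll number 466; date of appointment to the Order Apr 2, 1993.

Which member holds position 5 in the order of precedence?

Adeyemi

By grade within the Order: Amari, Lund and Mbeki (Knight Commander); then Tran (Commander); then Adeyemi, Okafor and Vasquez (Member).
Amari, Lund and Mbeki are each not a Collar holder, so the next rule applies.
Amari, Lund and Mbeki all have date of appointment to the Order Nov 19, 2015, so the next rule applies.
Among Amari, Lund and Mbeki, alphabetically by surname: Amari before Lund before Mbeki.
Among Adeyemi, Okafor and Vasquez, a Collar holder before not a Collar holder: Adeyemi (a Collar holder) before Okafor and Vasquez (not a Collar holder).
Okafor and Vasquez both have date of appointment to the Order Jun 18, 1999, so the next rule applies.
Among Okafor and Vasquez, alphabetically by surname: Okafor before Vasquez.
Order: Amari, Lund, Mbeki, Tran, Adeyemi, Okafor, Vasquez.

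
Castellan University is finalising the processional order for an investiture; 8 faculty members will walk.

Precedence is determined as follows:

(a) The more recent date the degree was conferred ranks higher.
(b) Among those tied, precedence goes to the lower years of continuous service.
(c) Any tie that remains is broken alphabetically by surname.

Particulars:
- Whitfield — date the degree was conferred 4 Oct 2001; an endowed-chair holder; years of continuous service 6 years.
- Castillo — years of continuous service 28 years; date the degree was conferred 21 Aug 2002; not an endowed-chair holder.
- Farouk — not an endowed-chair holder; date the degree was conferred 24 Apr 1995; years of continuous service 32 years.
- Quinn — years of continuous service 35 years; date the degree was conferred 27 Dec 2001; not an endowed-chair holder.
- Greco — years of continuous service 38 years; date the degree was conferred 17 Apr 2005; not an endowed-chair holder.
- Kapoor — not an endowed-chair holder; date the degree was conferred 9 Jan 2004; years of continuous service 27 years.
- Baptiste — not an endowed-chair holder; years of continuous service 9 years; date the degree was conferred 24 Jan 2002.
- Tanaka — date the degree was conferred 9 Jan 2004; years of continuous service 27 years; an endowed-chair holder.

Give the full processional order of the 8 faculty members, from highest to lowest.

Greco, Kapoor, Tanaka, Castillo, Baptiste, Quinn, Whitfield, Farouk

By date the degree was conferred (later first): Greco (17 Apr 2005); then Kapoor and Tanaka (both 9 Jan 2004); then Castillo (21 Aug 2002); then Baptiste (24 Jan 2002); then Quinn (27 Dec 2001); then Whitfield (4 Oct 2001); then Farouk (24 Apr 1995).
Kapoor and Tanaka both have years of continuous service 27 years, so the next rule applies.
Among Kapoor and Tanaka, alphabetically by surname: Kapoor before Tanaka.
Full order: Greco, Kapoor, Tanaka, Castillo, Baptiste, Quinn, Whitfield, Farouk.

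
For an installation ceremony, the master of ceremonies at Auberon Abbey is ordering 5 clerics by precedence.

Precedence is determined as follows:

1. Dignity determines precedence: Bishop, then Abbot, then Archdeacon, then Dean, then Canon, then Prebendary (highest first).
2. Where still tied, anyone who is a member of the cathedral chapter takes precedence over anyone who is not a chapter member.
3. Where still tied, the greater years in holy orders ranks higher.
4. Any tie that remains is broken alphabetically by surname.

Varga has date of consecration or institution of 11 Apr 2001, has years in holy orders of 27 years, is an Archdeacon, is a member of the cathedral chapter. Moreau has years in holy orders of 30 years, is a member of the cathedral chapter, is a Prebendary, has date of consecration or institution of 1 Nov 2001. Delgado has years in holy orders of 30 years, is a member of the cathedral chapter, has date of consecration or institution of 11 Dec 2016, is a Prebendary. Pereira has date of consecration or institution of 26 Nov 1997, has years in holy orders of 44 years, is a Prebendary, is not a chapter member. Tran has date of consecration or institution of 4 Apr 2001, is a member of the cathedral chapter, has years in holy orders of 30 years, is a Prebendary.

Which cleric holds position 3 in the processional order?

By dignity: Varga (Archdeacon); then Delgado, Moreau, Tran and Pereira (Prebendary).
Among Delgado, Moreau, Tran and Pereira, a member of the cathedral chapter before not a chapter member: Delgado, Moreau and Tran (a member of the cathedral chapter) before Pereira (not a chapter member).
Delgado, Moreau and Tran all have years in holy orders 30 years, so the next rule applies.
Among Delgado, Moreau and Tran, alphabetically by surname: Delgado before Moreau before Tran.
Order: Varga, Delgado, Moreau, Tran, Pereira.

Moreau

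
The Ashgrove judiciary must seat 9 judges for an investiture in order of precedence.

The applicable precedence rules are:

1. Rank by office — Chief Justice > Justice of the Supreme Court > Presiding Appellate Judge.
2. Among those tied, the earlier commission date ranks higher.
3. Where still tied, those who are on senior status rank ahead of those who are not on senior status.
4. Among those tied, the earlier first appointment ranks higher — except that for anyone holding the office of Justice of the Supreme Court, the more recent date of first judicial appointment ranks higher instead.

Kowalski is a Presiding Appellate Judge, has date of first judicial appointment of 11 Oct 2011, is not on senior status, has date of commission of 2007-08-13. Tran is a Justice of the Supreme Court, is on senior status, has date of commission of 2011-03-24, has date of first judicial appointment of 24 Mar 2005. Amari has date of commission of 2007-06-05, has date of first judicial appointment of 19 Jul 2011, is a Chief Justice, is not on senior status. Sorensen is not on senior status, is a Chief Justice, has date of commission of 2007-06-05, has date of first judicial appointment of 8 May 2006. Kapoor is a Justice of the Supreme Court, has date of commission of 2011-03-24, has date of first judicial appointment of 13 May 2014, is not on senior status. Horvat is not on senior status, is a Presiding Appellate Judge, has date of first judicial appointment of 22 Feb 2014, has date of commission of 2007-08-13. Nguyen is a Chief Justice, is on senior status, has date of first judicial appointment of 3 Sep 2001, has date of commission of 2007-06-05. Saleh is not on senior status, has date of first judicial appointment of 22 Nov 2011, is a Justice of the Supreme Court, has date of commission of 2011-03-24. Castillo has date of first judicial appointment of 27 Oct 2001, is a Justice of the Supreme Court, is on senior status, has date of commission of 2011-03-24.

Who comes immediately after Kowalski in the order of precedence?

Horvat

By office: Nguyen, Sorensen and Amari (Chief Justice); then Tran, Castillo, Kapoor and Saleh (Justice of the Supreme Court); then Kowalski and Horvat (Presiding Appellate Judge).
Nguyen, Sorensen and Amari all have date of commission 2007-06-05, so the next rule applies.
Among Nguyen, Sorensen and Amari, on senior status before not on senior status: Nguyen (on senior status) before Sorensen and Amari (not on senior status).
Among Sorensen and Amari, by date of first judicial appointment (earlier first): Sorensen (8 May 2006) before Amari (19 Jul 2011).
Tran, Castillo, Kapoor and Saleh all have date of commission 2011-03-24, so the next rule applies.
Among Tran, Castillo, Kapoor and Saleh, on senior status before not on senior status: Tran and Castillo (on senior status) before Kapoor and Saleh (not on senior status).
Among Tran and Castillo, by date of first judicial appointment (later first) (reversed rule for this group): Tran (24 Mar 2005) before Castillo (27 Oct 2001).
Among Kapoor and Saleh, by date of first judicial appointment (later first) (reversed rule for this group): Kapoor (13 May 2014) before Saleh (22 Nov 2011).
Kowalski and Horvat both have date of commission 2007-08-13, so the next rule applies.
Kowalski and Horvat are each not on senior status, so the next rule applies.
Among Kowalski and Horvat, by date of first judicial appointment (earlier first): Kowalski (11 Oct 2011) before Horvat (22 Feb 2014).
Order: Nguyen, Sorensen, Amari, Tran, Castillo, Kapoor, Saleh, Kowalski, Horvat.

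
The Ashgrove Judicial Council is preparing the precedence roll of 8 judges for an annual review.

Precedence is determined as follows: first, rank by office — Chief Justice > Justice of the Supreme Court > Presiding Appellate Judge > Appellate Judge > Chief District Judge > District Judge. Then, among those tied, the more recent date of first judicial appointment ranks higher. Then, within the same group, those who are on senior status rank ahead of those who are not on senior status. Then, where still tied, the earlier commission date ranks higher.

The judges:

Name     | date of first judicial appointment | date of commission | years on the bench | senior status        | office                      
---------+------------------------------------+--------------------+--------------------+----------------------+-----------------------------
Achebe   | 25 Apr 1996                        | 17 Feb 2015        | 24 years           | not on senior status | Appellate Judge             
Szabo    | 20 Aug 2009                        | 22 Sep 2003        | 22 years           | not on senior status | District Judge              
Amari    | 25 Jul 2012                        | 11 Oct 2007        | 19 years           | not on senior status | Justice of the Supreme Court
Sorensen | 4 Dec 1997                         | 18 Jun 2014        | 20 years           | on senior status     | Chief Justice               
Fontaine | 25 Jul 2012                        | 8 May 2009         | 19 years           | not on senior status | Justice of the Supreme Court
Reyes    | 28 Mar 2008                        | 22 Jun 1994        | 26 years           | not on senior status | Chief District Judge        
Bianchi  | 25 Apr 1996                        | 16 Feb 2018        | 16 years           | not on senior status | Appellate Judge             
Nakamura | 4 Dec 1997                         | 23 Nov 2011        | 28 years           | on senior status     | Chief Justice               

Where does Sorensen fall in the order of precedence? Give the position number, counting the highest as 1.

By office: Nakamura and Sorensen (Chief Justice); then Amari and Fontaine (Justice of the Supreme Court); then Achebe and Bianchi (Appellate Judge); then Reyes (Chief District Judge); then Szabo (District Judge).
Nakamura and Sorensen both have date of first judicial appointment 4 Dec 1997, so the next rule applies.
Nakamura and Sorensen are each on senior status, so the next rule applies.
Among Nakamura and Sorensen, by date of commission (earlier first): Nakamura (23 Nov 2011) before Sorensen (18 Jun 2014).
Amari and Fontaine both have date of first judicial appointment 25 Jul 2012, so the next rule applies.
Amari and Fontaine are each not on senior status, so the next rule applies.
Among Amari and Fontaine, by date of commission (earlier first): Amari (11 Oct 2007) before Fontaine (8 May 2009).
Achebe and Bianchi both have date of first judicial appointment 25 Apr 1996, so the next rule applies.
Achebe and Bianchi are each not on senior status, so the next rule applies.
Among Achebe and Bianchi, by date of commission (earlier first): Achebe (17 Feb 2015) before Bianchi (16 Feb 2018).
Order: Nakamura, Sorensen, Amari, Fontaine, Achebe, Bianchi, Reyes, Szabo. So position 2.

2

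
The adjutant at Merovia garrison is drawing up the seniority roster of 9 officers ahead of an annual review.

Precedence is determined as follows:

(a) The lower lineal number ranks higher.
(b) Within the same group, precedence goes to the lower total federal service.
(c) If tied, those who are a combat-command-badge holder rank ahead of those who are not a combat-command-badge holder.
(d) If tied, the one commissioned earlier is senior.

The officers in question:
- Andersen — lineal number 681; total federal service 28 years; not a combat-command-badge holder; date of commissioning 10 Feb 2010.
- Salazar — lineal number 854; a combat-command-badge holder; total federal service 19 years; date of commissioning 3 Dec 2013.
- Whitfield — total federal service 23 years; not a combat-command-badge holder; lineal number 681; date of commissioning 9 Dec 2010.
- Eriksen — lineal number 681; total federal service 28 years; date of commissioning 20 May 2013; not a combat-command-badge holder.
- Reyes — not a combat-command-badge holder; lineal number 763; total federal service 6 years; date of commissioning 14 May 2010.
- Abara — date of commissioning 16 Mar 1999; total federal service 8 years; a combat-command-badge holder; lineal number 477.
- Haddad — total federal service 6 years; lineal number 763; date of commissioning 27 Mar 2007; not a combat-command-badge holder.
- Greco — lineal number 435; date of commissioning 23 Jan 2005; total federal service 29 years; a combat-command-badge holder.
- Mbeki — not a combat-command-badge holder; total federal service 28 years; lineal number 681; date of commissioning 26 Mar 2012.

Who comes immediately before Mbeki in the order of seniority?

By lineal number (lower first): Greco (435); then Abara (477); then Whitfield, Andersen, Mbeki and Eriksen (each 681); then Haddad and Reyes (both 763); then Salazar (854).
Among Whitfield, Andersen, Mbeki and Eriksen, by total federal service (lower first): Whitfield (23 years) before Andersen, Mbeki and Eriksen (28 years).
Andersen, Mbeki and Eriksen are each not a combat-command-badge holder, so the next rule applies.
Among Andersen, Mbeki and Eriksen, by date of commissioning (earlier first): Andersen (10 Feb 2010) before Mbeki (26 Mar 2012) before Eriksen (20 May 2013).
Haddad and Reyes both have total federal service 6 years, so the next rule applies.
Haddad and Reyes are each not a combat-command-badge holder, so the next rule applies.
Among Haddad and Reyes, by date of commissioning (earlier first): Haddad (27 Mar 2007) before Reyes (14 May 2010).
Order: Greco, Abara, Whitfield, Andersen, Mbeki, Eriksen, Haddad, Reyes, Salazar.

Andersen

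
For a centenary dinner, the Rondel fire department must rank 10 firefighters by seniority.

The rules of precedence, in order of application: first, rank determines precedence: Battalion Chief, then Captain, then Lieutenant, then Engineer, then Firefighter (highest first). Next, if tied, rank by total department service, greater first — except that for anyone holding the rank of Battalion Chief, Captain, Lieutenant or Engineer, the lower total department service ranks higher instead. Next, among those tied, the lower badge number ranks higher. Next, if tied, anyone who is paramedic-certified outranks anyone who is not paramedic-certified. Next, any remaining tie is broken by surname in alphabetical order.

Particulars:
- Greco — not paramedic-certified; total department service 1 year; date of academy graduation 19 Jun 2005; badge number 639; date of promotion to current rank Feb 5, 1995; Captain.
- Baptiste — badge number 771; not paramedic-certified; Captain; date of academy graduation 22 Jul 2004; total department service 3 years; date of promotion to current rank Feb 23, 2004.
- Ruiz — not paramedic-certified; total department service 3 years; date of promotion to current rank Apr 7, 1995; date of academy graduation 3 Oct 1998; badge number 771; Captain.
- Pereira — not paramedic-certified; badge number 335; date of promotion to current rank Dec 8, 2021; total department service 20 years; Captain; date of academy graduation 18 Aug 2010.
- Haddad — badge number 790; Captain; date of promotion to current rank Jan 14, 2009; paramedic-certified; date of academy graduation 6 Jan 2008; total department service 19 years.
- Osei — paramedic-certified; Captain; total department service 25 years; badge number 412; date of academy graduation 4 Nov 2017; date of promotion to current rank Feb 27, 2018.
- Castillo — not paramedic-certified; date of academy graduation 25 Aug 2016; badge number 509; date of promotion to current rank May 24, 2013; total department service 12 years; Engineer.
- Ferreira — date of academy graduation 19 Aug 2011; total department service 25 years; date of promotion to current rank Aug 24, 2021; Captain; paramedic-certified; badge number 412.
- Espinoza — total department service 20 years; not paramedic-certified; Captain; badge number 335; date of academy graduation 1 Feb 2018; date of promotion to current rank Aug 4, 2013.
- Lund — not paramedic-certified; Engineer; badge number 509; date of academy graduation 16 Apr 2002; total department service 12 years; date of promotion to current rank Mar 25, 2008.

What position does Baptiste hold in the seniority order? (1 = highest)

2

By rank: Greco, Baptiste, Ruiz, Haddad, Espinoza, Pereira, Ferreira and Osei (Captain); then Castillo and Lund (Engineer).
Among Greco, Baptiste, Ruiz, Haddad, Espinoza, Pereira, Ferreira and Osei, by total department service (lower first) (reversed rule for this group): Greco (1 year) before Baptiste and Ruiz (3 years) before Haddad (19 years) before Espinoza and Pereira (20 years) before Ferreira and Osei (25 years).
Baptiste and Ruiz both have badge number 771, so the next rule applies.
Baptiste and Ruiz are each not paramedic-certified, so the next rule applies.
Among Baptiste and Ruiz, alphabetically by surname: Baptiste before Ruiz.
Espinoza and Pereira both have badge number 335, so the next rule applies.
Espinoza and Pereira are each not paramedic-certified, so the next rule applies.
Among Espinoza and Pereira, alphabetically by surname: Espinoza before Pereira.
Ferreira and Osei both have badge number 412, so the next rule applies.
Ferreira and Osei are each paramedic-certified, so the next rule applies.
Among Ferreira and Osei, alphabetically by surname: Ferreira before Osei.
Castillo and Lund both have total department service 12 years, so the next rule applies.
Castillo and Lund both have badge number 509, so the next rule applies.
Castillo and Lund are each not paramedic-certified, so the next rule applies.
Among Castillo and Lund, alphabetically by surname: Castillo before Lund.
Order: Greco, Baptiste, Ruiz, Haddad, Espinoza, Pereira, Ferreira, Osei, Castillo, Lund. So position 2.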